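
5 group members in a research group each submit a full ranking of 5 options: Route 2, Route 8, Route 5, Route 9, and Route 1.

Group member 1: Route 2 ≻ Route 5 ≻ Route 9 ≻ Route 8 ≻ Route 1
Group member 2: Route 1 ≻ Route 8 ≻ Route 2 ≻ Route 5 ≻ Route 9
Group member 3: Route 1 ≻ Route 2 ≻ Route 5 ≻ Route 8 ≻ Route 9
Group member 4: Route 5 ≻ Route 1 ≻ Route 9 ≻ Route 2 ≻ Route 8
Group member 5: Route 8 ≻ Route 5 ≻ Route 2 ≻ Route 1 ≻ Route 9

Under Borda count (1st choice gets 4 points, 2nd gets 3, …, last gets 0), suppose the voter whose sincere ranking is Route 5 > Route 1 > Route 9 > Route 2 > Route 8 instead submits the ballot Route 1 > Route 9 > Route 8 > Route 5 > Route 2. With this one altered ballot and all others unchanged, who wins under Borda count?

Borda totals with the altered ballot: Route 2 11, Route 8 11, Route 5 10, Route 9 5, Route 1 13.
The switch changes the winner from Route 5 to Route 1.

Route 1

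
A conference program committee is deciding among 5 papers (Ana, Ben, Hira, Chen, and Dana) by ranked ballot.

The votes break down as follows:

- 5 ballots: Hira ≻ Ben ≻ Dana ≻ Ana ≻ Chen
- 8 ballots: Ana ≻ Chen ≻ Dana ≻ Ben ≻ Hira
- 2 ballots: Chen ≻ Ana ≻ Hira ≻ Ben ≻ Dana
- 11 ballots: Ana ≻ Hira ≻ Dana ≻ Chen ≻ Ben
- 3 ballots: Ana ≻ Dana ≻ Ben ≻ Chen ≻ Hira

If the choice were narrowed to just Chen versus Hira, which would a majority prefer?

Ballots ranking Chen above Hira: 8+2+3 = 13.
Ballots ranking Hira above Chen: 5+11 = 16.
Hira wins the head-to-head, 16–13.

Hira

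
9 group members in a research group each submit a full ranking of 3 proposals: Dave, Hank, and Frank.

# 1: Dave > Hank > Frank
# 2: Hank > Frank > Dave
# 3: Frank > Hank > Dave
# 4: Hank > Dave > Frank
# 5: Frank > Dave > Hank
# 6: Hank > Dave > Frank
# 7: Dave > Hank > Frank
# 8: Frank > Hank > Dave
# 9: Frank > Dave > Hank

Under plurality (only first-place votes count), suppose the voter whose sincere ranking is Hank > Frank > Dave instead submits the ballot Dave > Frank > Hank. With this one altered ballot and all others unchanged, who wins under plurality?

First-place totals with the altered ballot: Dave 3, Hank 2, Frank 4.
The winner is unchanged: still Frank.

Frank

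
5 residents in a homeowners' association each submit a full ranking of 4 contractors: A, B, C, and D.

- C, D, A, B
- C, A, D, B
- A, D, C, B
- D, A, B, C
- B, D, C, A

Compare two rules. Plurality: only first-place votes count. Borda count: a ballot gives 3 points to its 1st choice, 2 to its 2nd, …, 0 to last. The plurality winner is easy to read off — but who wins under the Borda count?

D

Plurality first-place counts: A 1, B 1, C 2, D 1 → C.
Borda totals: A 8, B 4, C 8, D 10 → D.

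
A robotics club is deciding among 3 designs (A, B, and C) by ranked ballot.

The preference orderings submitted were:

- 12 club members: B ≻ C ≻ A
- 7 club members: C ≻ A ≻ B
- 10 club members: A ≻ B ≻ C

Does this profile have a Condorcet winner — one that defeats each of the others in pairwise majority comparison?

Head-to-head results (29 voters total):
A vs B: A wins 17–12.
A vs C: C wins 19–10.
B vs C: B wins 22–7.
No candidate beats all others: A beats B beats C beats A, a majority cycle.

No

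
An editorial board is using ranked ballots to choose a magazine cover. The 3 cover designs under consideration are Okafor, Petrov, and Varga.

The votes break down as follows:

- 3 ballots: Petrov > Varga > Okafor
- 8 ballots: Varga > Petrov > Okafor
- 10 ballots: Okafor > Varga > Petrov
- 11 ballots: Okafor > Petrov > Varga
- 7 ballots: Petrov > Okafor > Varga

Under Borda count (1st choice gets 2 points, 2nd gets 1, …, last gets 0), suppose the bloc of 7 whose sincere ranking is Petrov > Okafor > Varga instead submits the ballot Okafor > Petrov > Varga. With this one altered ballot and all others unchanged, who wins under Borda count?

Borda totals with the altered ballot: Okafor 56, Petrov 32, Varga 29.
The winner is unchanged: still Okafor.

Okafor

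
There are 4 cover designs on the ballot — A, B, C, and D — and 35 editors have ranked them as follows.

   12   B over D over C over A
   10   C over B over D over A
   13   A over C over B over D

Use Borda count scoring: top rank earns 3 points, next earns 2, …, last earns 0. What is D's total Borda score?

34

Borda scores:
  A: 12·0 + 10·0 + 13·3 = 39
  B: 12·3 + 10·2 + 13·1 = 69
  C: 12·1 + 10·3 + 13·2 = 68
  D: 12·2 + 10·1 + 13·0 = 34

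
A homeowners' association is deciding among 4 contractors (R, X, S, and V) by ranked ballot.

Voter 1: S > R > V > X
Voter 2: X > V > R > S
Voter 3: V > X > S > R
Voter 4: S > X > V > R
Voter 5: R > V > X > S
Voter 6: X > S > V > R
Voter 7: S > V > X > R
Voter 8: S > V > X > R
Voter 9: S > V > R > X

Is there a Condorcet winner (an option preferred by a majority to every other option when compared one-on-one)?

Yes

Head-to-head results (9 voters total):
R vs X: X wins 6–3.
R vs S: S wins 7–2.
R vs V: V wins 7–2.
X vs S: S wins 5–4.
X vs V: V wins 6–3.
S vs V: S wins 6–3.
S beats each rival — R (7–2), X (5–4), V (6–3) — so S is the Condorcet winner.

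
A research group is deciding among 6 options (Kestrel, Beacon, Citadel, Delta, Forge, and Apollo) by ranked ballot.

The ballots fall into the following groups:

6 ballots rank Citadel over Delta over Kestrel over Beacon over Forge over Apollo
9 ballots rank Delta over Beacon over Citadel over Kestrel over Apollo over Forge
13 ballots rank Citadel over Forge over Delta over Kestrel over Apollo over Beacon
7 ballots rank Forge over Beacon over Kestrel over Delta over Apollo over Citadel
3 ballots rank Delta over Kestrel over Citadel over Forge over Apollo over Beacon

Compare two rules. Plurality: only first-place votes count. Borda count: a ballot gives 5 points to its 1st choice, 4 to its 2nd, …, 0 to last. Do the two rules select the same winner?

Plurality first-place counts: Kestrel 0, Beacon 0, Citadel 19, Delta 12, Forge 7, Apollo 0 → Citadel.
Borda totals: Kestrel 95, Beacon 76, Citadel 131, Delta 137, Forge 99, Apollo 32 → Delta.
The two rules disagree: plurality picks Citadel, Borda picks Delta.

No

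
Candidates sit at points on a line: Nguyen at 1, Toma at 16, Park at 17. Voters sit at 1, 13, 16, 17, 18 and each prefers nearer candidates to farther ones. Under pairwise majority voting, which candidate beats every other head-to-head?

Toma

With single-peaked preferences on a line, the Condorcet winner is the candidate closest to the median voter.
The median voter (position 16) is closest to Toma at 16.
Check: Toma vs Park — voters closer to Toma: 3 of 5.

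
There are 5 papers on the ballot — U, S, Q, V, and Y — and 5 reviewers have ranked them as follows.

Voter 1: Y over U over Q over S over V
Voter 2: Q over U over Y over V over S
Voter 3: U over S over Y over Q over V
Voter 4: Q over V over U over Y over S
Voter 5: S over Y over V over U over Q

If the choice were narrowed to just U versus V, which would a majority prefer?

Ballots ranking U above V: 3.
Ballots ranking V above U: 2.
U wins the head-to-head, 3–2.

U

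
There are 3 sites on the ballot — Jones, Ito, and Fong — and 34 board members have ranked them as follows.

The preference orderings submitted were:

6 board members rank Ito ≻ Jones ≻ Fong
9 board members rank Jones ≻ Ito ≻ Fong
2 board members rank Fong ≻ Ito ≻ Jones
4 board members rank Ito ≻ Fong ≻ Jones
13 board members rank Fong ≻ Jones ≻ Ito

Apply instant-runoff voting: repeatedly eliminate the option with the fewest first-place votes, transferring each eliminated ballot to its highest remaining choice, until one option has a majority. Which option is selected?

Ito

Round 1: Fong 15, Ito 10, Jones 9. Jones has the fewest and is eliminated.
Round 2: Ito 19, Fong 15. Ito has a majority.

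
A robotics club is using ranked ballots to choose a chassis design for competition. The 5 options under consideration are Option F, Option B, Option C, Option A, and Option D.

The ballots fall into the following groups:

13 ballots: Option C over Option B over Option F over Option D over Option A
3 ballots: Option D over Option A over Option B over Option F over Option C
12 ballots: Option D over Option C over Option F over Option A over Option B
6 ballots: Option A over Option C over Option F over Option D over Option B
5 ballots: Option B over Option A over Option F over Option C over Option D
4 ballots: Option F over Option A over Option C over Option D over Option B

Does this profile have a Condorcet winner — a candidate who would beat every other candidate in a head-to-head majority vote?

Yes

Head-to-head results (43 voters total):
Option F vs Option B: Option F wins 22–21.
Option F vs Option C: Option C wins 31–12.
Option F vs Option A: Option F wins 29–14.
Option F vs Option D: Option F wins 28–15.
Option B vs Option C: Option C wins 35–8.
Option B vs Option A: Option A wins 25–18.
Option B vs Option D: Option D wins 25–18.
Option C vs Option A: Option C wins 25–18.
Option C vs Option D: Option C wins 28–15.
Option A vs Option D: Option D wins 28–15.
Option C beats each rival — Option F (31–12), Option B (35–8), Option A (25–18), Option D (28–15) — so Option C is the Condorcet winner.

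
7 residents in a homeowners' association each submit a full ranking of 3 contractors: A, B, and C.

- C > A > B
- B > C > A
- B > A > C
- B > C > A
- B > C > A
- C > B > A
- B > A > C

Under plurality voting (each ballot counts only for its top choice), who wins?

B

First-place vote totals:
  A: 0
  B: 5
  C: 2
B has the most first-place votes.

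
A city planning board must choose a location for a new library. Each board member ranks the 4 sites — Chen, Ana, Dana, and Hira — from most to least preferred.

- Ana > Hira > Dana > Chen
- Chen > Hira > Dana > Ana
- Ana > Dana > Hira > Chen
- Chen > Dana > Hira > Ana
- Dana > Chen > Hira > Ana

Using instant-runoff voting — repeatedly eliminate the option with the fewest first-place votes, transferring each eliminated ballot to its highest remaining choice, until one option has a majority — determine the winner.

Round 1: Chen 2, Ana 2, Dana 1, Hira 0. Hira has the fewest and is eliminated.
Round 2: Chen 2, Ana 2, Dana 1. Dana has the fewest and is eliminated.
Round 3: Chen 3, Ana 2. Chen has a majority.

Chen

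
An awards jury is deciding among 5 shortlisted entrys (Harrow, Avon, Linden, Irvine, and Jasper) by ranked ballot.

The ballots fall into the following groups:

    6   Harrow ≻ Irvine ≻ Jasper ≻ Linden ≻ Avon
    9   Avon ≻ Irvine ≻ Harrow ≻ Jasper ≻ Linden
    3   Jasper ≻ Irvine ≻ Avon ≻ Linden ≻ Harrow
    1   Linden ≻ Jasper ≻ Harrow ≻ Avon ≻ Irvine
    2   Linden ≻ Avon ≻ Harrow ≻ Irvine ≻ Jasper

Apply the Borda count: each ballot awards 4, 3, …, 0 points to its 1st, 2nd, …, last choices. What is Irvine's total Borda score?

Borda scores:
  Harrow: 6·4 + 9·2 + 3·0 + 2 + 2·2 = 48
  Avon: 6·0 + 9·4 + 3·2 + 1 + 2·3 = 49
  Linden: 6·1 + 9·0 + 3·1 + 4 + 2·4 = 21
  Irvine: 6·3 + 9·3 + 3·3 + 0 + 2·1 = 56
  Jasper: 6·2 + 9·1 + 3·4 + 3 + 2·0 = 36

56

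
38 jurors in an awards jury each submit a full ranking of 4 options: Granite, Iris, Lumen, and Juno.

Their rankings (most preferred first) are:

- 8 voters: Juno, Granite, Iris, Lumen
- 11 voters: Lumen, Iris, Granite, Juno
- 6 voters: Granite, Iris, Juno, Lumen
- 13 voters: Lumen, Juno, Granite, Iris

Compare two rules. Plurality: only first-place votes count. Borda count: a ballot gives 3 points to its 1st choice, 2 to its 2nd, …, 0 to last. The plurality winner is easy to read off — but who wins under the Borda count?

Plurality first-place counts: Granite 6, Iris 0, Lumen 24, Juno 8 → Lumen.
Borda totals: Granite 58, Iris 42, Lumen 72, Juno 56 → Lumen.

Lumen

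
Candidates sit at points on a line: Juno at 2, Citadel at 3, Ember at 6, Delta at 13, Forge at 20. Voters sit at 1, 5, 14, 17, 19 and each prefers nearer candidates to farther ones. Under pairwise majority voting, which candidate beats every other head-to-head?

With single-peaked preferences on a line, the Condorcet winner is the candidate closest to the median voter.
The median voter (position 14) is closest to Delta at 13.
Check: Delta vs Juno — voters closer to Delta: 3 of 5.

Delta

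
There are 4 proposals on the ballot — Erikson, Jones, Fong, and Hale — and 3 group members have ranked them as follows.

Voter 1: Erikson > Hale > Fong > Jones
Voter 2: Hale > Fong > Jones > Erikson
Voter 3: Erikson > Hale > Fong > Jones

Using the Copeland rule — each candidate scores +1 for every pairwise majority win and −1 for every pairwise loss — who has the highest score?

Pairwise results:
  Erikson vs Jones: Erikson wins 2–1.
  Erikson vs Fong: Erikson wins 2–1.
  Erikson vs Hale: Erikson wins 2–1.
  Jones vs Fong: Fong wins 3–0.
  Jones vs Hale: Hale wins 3–0.
  Fong vs Hale: Hale wins 3–0.
Copeland scores (wins − losses):
  Erikson: 3 − 0 = 3
  Jones: 0 − 3 = -3
  Fong: 1 − 2 = -1
  Hale: 2 − 1 = 1
Erikson has the best Copeland score.

Erikson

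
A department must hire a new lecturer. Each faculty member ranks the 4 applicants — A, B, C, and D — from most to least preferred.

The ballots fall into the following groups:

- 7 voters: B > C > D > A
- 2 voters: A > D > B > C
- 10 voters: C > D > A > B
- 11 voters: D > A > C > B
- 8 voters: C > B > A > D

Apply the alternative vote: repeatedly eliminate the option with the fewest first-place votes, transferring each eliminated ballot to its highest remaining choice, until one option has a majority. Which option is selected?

Round 1: C 18, D 11, B 7, A 2. A has the fewest and is eliminated.
Round 2: C 18, D 13, B 7. B has the fewest and is eliminated.
Round 3: C 25, D 13. C has a majority.

C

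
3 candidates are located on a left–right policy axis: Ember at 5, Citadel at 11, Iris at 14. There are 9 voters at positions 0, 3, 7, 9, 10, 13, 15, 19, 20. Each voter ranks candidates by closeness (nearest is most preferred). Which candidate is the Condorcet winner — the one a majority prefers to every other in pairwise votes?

With single-peaked preferences on a line, the Condorcet winner is the candidate closest to the median voter.
The median voter (position 10) is closest to Citadel at 11.
Check: Citadel vs Ember — voters closer to Citadel: 6 of 9.

Citadel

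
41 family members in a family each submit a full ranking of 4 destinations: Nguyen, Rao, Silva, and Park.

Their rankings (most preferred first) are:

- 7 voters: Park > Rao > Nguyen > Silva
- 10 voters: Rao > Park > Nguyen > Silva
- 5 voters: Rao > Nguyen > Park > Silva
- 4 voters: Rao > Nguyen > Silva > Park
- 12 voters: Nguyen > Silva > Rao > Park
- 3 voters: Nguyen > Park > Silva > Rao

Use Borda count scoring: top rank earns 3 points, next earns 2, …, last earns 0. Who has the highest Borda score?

Rao

Borda scores:
  Nguyen: 7·1 + 10·1 + 5·2 + 4·2 + 12·3 + 3·3 = 80
  Rao: 7·2 + 10·3 + 5·3 + 4·3 + 12·1 + 3·0 = 83
  Silva: 7·0 + 10·0 + 5·0 + 4·1 + 12·2 + 3·1 = 31
  Park: 7·3 + 10·2 + 5·1 + 4·0 + 12·0 + 3·2 = 52
Rao has the highest total.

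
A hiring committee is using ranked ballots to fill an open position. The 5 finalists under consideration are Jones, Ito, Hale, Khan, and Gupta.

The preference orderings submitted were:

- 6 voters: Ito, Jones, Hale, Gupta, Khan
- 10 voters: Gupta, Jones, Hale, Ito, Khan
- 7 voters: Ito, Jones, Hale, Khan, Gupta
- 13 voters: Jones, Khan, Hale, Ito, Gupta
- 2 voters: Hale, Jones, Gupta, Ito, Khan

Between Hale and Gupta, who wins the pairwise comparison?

Ballots ranking Hale above Gupta: 6+7+13+2 = 28.
Ballots ranking Gupta above Hale: 10.
Hale wins the head-to-head, 28–10.

Hale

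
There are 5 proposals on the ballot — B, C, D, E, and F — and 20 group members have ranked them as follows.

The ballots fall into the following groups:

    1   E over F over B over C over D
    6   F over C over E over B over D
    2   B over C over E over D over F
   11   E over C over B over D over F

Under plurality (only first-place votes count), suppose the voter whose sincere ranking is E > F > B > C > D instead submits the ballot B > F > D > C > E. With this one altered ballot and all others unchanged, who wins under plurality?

E

First-place totals with the altered ballot: B 3, C 0, D 0, E 11, F 6.
The winner is unchanged: still E.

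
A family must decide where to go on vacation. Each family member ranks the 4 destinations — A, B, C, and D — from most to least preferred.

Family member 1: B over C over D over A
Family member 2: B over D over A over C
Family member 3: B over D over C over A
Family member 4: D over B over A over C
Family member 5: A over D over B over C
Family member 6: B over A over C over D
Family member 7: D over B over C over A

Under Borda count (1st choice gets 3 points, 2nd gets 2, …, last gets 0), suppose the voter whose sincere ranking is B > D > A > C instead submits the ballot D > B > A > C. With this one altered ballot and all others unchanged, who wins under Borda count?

Borda totals with the altered ballot: A 7, B 16, C 5, D 14.
The winner is unchanged: still B.

B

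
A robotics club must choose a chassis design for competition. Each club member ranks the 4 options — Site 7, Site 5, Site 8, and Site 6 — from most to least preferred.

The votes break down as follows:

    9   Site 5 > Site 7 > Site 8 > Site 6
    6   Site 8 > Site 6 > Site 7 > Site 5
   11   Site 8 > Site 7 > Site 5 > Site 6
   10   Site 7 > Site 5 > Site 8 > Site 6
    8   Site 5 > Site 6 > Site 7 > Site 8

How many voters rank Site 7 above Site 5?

Ballots ranking Site 7 above Site 5: 6+11+10 = 27.
Ballots ranking Site 5 above Site 7: 9+8 = 17.
So 27 of 44 voters prefer Site 7 to Site 5.

27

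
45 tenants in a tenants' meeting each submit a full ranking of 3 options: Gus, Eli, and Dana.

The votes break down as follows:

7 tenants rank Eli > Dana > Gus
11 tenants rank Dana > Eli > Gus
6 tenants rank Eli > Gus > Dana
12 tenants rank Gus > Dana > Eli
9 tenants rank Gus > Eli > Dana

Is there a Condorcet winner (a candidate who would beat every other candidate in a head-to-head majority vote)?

Head-to-head results (45 voters total):
Gus vs Eli: Eli wins 24–21.
Gus vs Dana: Gus wins 27–18.
Eli vs Dana: Dana wins 23–22.
No candidate beats all others: Gus beats Dana beats Eli beats Gus, a majority cycle.

No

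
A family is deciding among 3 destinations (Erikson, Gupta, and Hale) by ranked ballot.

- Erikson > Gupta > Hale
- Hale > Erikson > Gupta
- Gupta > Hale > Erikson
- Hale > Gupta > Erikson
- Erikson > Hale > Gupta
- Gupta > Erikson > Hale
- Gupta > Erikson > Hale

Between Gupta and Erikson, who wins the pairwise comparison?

Gupta

Ballots ranking Gupta above Erikson: 4.
Ballots ranking Erikson above Gupta: 3.
Gupta wins the head-to-head, 4–3.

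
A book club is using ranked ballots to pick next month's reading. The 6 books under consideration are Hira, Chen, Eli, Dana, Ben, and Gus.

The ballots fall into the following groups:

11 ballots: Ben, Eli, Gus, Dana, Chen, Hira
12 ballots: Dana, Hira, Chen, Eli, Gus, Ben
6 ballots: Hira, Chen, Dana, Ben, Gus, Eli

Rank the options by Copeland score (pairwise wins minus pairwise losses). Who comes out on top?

Dana

Pairwise results:
  Hira vs Chen: Hira wins 18–11.
  Hira vs Eli: Hira wins 18–11.
  Hira vs Dana: Dana wins 23–6.
  Hira vs Ben: Hira wins 18–11.
  Hira vs Gus: Hira wins 18–11.
  Chen vs Eli: Chen wins 18–11.
  Chen vs Dana: Dana wins 23–6.
  Chen vs Ben: Chen wins 18–11.
  Chen vs Gus: Chen wins 18–11.
  Eli vs Dana: Dana wins 18–11.
  Eli vs Ben: Ben wins 17–12.
  Eli vs Gus: Eli wins 23–6.
  Dana vs Ben: Dana wins 18–11.
  Dana vs Gus: Dana wins 18–11.
  Ben vs Gus: Ben wins 17–12.
Copeland scores (wins − losses):
  Hira: 4 − 1 = 3
  Chen: 3 − 2 = 1
  Eli: 1 − 4 = -3
  Dana: 5 − 0 = 5
  Ben: 2 − 3 = -1
  Gus: 0 − 5 = -5
Dana has the best Copeland score.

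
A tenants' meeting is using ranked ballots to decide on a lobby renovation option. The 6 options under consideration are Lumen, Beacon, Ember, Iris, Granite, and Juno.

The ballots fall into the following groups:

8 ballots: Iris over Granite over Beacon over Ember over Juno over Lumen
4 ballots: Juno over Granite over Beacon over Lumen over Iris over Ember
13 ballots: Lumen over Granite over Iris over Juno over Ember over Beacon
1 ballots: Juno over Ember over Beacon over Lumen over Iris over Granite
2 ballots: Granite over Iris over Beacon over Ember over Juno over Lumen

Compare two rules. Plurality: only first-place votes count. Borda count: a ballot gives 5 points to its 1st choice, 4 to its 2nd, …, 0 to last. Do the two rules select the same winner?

No

Plurality first-place counts: Lumen 13, Beacon 0, Ember 0, Iris 8, Granite 2, Juno 5 → Lumen.
Borda totals: Lumen 75, Beacon 45, Ember 37, Iris 92, Granite 110, Juno 61 → Granite.
The two rules disagree: plurality picks Lumen, Borda picks Granite.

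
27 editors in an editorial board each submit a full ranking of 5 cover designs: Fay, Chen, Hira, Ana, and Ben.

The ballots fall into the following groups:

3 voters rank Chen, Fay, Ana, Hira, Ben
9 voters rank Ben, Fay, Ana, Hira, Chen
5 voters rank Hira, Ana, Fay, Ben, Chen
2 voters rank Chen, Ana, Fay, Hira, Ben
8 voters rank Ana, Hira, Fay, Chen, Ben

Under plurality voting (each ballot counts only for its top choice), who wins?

First-place vote totals:
  Fay: 0
  Chen: 5
  Hira: 5
  Ana: 8
  Ben: 9
Ben has the most first-place votes.

Ben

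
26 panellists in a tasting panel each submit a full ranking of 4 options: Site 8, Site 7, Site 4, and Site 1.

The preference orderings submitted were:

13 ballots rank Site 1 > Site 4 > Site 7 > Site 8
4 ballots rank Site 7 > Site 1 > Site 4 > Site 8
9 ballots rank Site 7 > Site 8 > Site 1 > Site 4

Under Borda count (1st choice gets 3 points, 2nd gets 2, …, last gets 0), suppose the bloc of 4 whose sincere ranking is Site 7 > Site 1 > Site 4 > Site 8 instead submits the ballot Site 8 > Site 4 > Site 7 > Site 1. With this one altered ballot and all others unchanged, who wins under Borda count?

Site 1

Borda totals with the altered ballot: Site 8 30, Site 7 44, Site 4 34, Site 1 48.
The winner is unchanged: still Site 1.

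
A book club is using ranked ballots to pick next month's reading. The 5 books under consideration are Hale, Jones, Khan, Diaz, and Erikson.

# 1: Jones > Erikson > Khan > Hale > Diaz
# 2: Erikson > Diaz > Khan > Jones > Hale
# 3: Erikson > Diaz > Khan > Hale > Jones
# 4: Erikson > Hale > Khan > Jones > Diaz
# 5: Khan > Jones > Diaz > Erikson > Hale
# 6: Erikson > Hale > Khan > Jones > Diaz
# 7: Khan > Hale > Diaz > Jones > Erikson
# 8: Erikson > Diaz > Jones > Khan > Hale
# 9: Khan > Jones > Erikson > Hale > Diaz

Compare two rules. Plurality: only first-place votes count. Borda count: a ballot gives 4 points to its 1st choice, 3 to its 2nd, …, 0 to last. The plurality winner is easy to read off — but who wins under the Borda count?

Plurality first-place counts: Hale 0, Jones 1, Khan 3, Diaz 0, Erikson 5 → Erikson.
Borda totals: Hale 12, Jones 16, Khan 23, Diaz 13, Erikson 26 → Erikson.

Erikson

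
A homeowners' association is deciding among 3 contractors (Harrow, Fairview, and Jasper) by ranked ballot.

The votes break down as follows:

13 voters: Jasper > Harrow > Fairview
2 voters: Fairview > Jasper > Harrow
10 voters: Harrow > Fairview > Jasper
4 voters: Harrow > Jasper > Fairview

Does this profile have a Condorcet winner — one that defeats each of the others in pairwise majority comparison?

Head-to-head results (29 voters total):
Harrow vs Fairview: Harrow wins 27–2.
Harrow vs Jasper: Jasper wins 15–14.
Fairview vs Jasper: Jasper wins 17–12.
Jasper beats each rival — Harrow (15–14), Fairview (17–12) — so Jasper is the Condorcet winner.

Yes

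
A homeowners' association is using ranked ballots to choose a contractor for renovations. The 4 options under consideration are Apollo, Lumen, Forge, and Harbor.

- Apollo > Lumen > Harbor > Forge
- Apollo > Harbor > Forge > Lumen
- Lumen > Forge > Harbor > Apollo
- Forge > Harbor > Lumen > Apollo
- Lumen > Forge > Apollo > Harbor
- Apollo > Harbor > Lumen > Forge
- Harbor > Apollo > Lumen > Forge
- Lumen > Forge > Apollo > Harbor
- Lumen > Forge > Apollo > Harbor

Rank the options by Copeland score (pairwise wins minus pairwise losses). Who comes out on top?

Lumen

Pairwise results:
  Apollo vs Lumen: Lumen wins 5–4.
  Apollo vs Forge: Forge wins 5–4.
  Apollo vs Harbor: Apollo wins 6–3.
  Lumen vs Forge: Lumen wins 7–2.
  Lumen vs Harbor: Lumen wins 5–4.
  Forge vs Harbor: Forge wins 5–4.
Copeland scores (wins − losses):
  Apollo: 1 − 2 = -1
  Lumen: 3 − 0 = 3
  Forge: 2 − 1 = 1
  Harbor: 0 − 3 = -3
Lumen has the best Copeland score.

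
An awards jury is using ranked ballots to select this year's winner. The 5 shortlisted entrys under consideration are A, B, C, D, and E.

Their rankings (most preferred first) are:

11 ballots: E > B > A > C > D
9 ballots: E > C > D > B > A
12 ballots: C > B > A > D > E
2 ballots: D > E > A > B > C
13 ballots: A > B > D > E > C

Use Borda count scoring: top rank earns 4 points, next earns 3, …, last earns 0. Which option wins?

B

Borda scores:
  A: 11·2 + 9·0 + 12·2 + 2·2 + 13·4 = 102
  B: 11·3 + 9·1 + 12·3 + 2·1 + 13·3 = 119
  C: 11·1 + 9·3 + 12·4 + 2·0 + 13·0 = 86
  D: 11·0 + 9·2 + 12·1 + 2·4 + 13·2 = 64
  E: 11·4 + 9·4 + 12·0 + 2·3 + 13·1 = 99
B has the highest total.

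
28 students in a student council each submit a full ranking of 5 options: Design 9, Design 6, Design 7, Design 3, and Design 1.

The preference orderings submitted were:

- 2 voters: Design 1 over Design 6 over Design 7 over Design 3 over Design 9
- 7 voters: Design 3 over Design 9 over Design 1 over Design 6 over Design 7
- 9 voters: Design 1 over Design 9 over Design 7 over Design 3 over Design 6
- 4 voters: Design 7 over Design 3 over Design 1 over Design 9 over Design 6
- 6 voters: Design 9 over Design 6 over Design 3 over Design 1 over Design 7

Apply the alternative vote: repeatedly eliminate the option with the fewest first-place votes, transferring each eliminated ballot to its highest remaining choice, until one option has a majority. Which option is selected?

Round 1: Design 1 11, Design 3 7, Design 9 6, Design 7 4, Design 6 0. Design 6 has the fewest and is eliminated.
Round 2: Design 1 11, Design 3 7, Design 9 6, Design 7 4. Design 7 has the fewest and is eliminated.
Round 3: Design 3 11, Design 1 11, Design 9 6. Design 9 has the fewest and is eliminated.
Round 4: Design 3 17, Design 1 11. Design 3 has a majority.

Design 3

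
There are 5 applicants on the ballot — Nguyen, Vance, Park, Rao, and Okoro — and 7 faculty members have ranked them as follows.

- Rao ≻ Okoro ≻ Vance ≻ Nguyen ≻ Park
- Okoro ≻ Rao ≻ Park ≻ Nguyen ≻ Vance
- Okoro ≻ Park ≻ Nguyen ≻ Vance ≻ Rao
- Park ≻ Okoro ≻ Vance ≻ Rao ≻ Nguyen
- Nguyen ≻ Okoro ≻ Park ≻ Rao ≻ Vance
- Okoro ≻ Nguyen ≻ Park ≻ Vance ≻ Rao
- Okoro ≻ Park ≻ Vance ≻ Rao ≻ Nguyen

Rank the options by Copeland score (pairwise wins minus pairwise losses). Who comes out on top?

Pairwise results:
  Nguyen vs Vance: Nguyen wins 4–3.
  Nguyen vs Park: Park wins 4–3.
  Nguyen vs Rao: Rao wins 4–3.
  Nguyen vs Okoro: Okoro wins 6–1.
  Vance vs Park: Park wins 6–1.
  Vance vs Rao: Vance wins 4–3.
  Vance vs Okoro: Okoro wins 7–0.
  Park vs Rao: Park wins 5–2.
  Park vs Okoro: Okoro wins 6–1.
  Rao vs Okoro: Okoro wins 6–1.
Copeland scores (wins − losses):
  Nguyen: 1 − 3 = -2
  Vance: 1 − 3 = -2
  Park: 3 − 1 = 2
  Rao: 1 − 3 = -2
  Okoro: 4 − 0 = 4
Okoro has the best Copeland score.

Okoro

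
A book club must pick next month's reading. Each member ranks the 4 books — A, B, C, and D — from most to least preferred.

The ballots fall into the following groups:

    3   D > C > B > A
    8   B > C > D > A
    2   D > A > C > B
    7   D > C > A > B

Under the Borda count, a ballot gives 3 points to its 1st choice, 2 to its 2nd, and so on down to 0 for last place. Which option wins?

D

Borda scores:
  A: 3·0 + 8·0 + 2·2 + 7·1 = 11
  B: 3·1 + 8·3 + 2·0 + 7·0 = 27
  C: 3·2 + 8·2 + 2·1 + 7·2 = 38
  D: 3·3 + 8·1 + 2·3 + 7·3 = 44
D has the highest total.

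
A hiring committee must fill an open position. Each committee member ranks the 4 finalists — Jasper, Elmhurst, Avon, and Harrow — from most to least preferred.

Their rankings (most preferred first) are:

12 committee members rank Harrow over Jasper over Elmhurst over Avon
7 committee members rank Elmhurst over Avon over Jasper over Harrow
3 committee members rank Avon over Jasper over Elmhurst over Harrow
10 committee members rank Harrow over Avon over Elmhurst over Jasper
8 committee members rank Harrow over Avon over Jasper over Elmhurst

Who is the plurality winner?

Harrow

First-place vote totals:
  Jasper: 0
  Elmhurst: 7
  Avon: 3
  Harrow: 30
Harrow has the most first-place votes.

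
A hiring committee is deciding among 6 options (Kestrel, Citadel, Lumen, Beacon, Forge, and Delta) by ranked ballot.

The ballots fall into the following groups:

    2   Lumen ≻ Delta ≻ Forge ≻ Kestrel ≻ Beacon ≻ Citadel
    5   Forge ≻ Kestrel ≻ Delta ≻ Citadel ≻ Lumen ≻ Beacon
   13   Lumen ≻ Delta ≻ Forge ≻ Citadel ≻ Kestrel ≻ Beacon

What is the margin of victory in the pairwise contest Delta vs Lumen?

Ballots ranking Delta above Lumen: 5.
Ballots ranking Lumen above Delta: 2+13 = 15.
Lumen wins 15–5, a margin of 10.

10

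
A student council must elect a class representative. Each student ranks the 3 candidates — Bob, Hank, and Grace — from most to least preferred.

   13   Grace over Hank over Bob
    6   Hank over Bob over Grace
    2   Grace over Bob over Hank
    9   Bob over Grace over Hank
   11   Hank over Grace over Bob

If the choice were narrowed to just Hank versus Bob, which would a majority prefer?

Hank

Ballots ranking Hank above Bob: 13+6+11 = 30.
Ballots ranking Bob above Hank: 2+9 = 11.
Hank wins the head-to-head, 30–11.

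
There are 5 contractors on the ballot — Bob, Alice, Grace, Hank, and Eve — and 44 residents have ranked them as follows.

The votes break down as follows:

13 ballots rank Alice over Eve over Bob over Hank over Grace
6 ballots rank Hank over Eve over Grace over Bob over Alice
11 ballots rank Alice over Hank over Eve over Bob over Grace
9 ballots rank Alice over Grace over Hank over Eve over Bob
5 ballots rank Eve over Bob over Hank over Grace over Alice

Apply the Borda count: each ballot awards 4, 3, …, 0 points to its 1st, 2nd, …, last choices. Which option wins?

Borda scores:
  Bob: 13·2 + 6·1 + 11·1 + 9·0 + 5·3 = 58
  Alice: 13·4 + 6·0 + 11·4 + 9·4 + 5·0 = 132
  Grace: 13·0 + 6·2 + 11·0 + 9·3 + 5·1 = 44
  Hank: 13·1 + 6·4 + 11·3 + 9·2 + 5·2 = 98
  Eve: 13·3 + 6·3 + 11·2 + 9·1 + 5·4 = 108
Alice has the highest total.

Alice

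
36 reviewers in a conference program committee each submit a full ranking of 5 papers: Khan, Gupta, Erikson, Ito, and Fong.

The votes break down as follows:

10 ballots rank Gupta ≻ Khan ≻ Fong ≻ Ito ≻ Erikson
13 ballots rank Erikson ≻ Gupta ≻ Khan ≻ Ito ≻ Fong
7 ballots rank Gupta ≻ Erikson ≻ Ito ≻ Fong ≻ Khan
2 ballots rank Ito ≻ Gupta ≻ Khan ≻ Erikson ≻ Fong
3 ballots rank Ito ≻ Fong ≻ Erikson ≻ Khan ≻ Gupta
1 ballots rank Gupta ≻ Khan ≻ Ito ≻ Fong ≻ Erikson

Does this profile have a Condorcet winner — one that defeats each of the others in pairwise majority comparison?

Yes

Head-to-head results (36 voters total):
Khan vs Gupta: Gupta wins 33–3.
Khan vs Erikson: Erikson wins 23–13.
Khan vs Ito: Khan wins 24–12.
Khan vs Fong: Khan wins 26–10.
Gupta vs Erikson: Gupta wins 20–16.
Gupta vs Ito: Gupta wins 31–5.
Gupta vs Fong: Gupta wins 33–3.
Erikson vs Ito: Erikson wins 20–16.
Erikson vs Fong: Erikson wins 22–14.
Ito vs Fong: Ito wins 26–10.
Gupta beats each rival — Khan (33–3), Erikson (20–16), Ito (31–5), Fong (33–3) — so Gupta is the Condorcet winner.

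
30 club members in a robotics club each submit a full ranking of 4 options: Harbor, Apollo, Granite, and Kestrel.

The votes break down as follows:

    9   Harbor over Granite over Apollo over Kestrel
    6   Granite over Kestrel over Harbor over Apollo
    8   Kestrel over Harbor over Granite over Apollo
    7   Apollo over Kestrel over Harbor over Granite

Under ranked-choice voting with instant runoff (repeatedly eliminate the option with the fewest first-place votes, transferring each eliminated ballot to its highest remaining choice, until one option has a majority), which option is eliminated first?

Granite

Round 1: Harbor 9, Kestrel 8, Apollo 7, Granite 6. Granite has the fewest and is eliminated.
Round 2: Kestrel 14, Harbor 9, Apollo 7. Apollo has the fewest and is eliminated.
Round 3: Kestrel 21, Harbor 9. Kestrel has a majority.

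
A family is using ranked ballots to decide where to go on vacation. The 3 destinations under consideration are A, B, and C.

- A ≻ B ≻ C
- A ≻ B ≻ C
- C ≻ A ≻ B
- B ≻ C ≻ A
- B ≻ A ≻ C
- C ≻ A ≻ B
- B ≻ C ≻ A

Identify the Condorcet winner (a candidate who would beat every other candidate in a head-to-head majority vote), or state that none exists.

There is no Condorcet winner

Head-to-head results (7 voters total):
A vs B: A wins 4–3.
A vs C: C wins 4–3.
B vs C: B wins 5–2.
No candidate beats all others: A beats B beats C beats A, a majority cycle.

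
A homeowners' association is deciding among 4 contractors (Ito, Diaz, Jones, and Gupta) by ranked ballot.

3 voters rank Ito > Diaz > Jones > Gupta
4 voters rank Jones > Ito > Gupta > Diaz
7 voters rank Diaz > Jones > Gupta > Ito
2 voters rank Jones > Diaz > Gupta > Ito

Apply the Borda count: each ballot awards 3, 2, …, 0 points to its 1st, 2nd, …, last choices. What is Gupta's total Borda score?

13

Borda scores:
  Ito: 3·3 + 4·2 + 7·0 + 2·0 = 17
  Diaz: 3·2 + 4·0 + 7·3 + 2·2 = 31
  Jones: 3·1 + 4·3 + 7·2 + 2·3 = 35
  Gupta: 3·0 + 4·1 + 7·1 + 2·1 = 13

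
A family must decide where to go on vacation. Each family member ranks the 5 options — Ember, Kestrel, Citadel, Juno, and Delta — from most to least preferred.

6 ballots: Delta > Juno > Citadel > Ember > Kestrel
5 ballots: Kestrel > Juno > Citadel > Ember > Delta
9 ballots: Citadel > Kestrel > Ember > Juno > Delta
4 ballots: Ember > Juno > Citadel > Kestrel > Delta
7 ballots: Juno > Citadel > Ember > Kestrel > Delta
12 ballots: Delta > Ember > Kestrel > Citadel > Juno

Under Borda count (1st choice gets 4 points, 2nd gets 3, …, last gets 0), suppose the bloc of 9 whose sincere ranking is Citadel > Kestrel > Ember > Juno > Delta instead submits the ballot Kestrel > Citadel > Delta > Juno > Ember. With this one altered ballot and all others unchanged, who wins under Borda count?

Kestrel

Borda totals with the altered ballot: Ember 77, Kestrel 91, Citadel 90, Juno 82, Delta 90.
The switch changes the winner from Citadel to Kestrel.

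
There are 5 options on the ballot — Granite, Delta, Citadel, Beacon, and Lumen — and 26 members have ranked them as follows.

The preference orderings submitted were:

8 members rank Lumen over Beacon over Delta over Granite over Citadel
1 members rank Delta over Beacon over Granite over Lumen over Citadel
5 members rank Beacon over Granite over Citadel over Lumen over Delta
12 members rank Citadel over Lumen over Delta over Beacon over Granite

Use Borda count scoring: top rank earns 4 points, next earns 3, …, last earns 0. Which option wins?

Lumen

Borda scores:
  Granite: 8·1 + 2 + 5·3 + 12·0 = 25
  Delta: 8·2 + 4 + 5·0 + 12·2 = 44
  Citadel: 8·0 + 0 + 5·2 + 12·4 = 58
  Beacon: 8·3 + 3 + 5·4 + 12·1 = 59
  Lumen: 8·4 + 1 + 5·1 + 12·3 = 74
Lumen has the highest total.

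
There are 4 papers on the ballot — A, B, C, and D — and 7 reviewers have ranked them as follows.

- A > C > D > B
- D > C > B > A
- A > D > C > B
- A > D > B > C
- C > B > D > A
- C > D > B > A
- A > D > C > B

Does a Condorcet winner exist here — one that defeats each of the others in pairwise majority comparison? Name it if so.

A

Head-to-head results (7 voters total):
A vs B: A wins 4–3.
A vs C: A wins 4–3.
A vs D: A wins 4–3.
B vs C: C wins 6–1.
B vs D: D wins 6–1.
C vs D: D wins 4–3.
A beats each rival — B (4–3), C (4–3), D (4–3) — so A is the Condorcet winner.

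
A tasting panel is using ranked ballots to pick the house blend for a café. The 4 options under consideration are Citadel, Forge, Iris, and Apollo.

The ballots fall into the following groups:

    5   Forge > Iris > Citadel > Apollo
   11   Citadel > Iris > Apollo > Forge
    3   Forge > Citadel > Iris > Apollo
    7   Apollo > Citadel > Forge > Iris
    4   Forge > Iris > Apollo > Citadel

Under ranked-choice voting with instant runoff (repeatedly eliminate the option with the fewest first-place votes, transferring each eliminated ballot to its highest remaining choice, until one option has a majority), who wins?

Round 1: Forge 12, Citadel 11, Apollo 7, Iris 0. Iris has the fewest and is eliminated.
Round 2: Forge 12, Citadel 11, Apollo 7. Apollo has the fewest and is eliminated.
Round 3: Citadel 18, Forge 12. Citadel has a majority.

Citadel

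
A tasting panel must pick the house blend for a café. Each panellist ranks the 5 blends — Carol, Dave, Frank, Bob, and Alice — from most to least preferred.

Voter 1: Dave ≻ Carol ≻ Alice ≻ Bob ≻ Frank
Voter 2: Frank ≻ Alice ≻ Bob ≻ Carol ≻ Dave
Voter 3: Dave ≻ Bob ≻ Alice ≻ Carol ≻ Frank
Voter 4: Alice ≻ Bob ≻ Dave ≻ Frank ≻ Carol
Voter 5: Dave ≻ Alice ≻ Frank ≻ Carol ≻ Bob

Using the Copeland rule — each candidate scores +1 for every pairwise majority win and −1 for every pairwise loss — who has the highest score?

Pairwise results:
  Carol vs Dave: Dave wins 4–1.
  Carol vs Frank: Frank wins 3–2.
  Carol vs Bob: Bob wins 3–2.
  Carol vs Alice: Alice wins 4–1.
  Dave vs Frank: Dave wins 4–1.
  Dave vs Bob: Dave wins 3–2.
  Dave vs Alice: Dave wins 3–2.
  Frank vs Bob: Bob wins 3–2.
  Frank vs Alice: Alice wins 4–1.
  Bob vs Alice: Alice wins 4–1.
Copeland scores (wins − losses):
  Carol: 0 − 4 = -4
  Dave: 4 − 0 = 4
  Frank: 1 − 3 = -2
  Bob: 2 − 2 = 0
  Alice: 3 − 1 = 2
Dave has the best Copeland score.

Dave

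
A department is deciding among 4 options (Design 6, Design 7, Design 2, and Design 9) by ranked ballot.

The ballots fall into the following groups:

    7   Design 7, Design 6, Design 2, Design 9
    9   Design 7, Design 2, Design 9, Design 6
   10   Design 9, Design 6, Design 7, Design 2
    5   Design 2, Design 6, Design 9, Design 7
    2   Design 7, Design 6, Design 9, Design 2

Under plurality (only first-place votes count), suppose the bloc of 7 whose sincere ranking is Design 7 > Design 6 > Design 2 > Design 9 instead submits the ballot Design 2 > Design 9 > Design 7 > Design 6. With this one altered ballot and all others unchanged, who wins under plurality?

First-place totals with the altered ballot: Design 6 0, Design 7 11, Design 2 12, Design 9 10.
The switch changes the winner from Design 7 to Design 2.

Design 2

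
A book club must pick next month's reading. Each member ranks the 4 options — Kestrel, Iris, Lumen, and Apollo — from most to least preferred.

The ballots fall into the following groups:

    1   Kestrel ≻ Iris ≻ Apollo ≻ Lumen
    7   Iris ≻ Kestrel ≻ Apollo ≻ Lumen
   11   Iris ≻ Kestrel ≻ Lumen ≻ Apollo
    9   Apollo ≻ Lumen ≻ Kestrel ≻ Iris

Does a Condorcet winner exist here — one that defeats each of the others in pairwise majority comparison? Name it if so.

Head-to-head results (28 voters total):
Kestrel vs Iris: Iris wins 18–10.
Kestrel vs Lumen: Kestrel wins 19–9.
Kestrel vs Apollo: Kestrel wins 19–9.
Iris vs Lumen: Iris wins 19–9.
Iris vs Apollo: Iris wins 19–9.
Lumen vs Apollo: Apollo wins 17–11.
Iris beats each rival — Kestrel (18–10), Lumen (19–9), Apollo (19–9) — so Iris is the Condorcet winner.

Iris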